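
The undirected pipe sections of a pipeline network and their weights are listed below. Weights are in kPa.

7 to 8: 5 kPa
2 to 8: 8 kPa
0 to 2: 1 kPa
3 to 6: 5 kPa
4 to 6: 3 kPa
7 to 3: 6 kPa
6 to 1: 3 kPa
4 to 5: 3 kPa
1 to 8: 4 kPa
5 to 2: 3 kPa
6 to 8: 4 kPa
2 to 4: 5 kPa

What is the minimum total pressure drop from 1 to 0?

12 kPa

Running Dijkstra from 1:
1: 0
6: 3  (via 1)
8: 4  (via 1)
4: 6  (via 6)
3: 8  (via 6)
5: 9  (via 4)
7: 9  (via 8)
2: 11  (via 4)
0: 12  (via 2)
Shortest route: 1–6–4–2–0 = 12 kPa.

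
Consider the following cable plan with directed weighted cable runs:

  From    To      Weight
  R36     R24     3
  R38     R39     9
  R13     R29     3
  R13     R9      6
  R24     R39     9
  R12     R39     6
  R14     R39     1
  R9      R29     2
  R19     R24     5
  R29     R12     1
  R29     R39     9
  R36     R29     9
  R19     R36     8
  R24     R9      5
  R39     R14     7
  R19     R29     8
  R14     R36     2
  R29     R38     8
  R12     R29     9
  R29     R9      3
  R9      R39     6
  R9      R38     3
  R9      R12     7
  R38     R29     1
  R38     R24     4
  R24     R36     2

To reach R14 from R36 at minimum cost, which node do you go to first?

Candidate routes:
R36–R24–R9–R39–R14: 3+5+6+7 = 21
R36–R24–R39–R14: 3+9+7 = 19
R36–R29–R12–R39–R14: 9+1+6+7 = 23
The minimum is 19 via R36–R24–R39–R14.
So from R36 the first move is to R24.

R24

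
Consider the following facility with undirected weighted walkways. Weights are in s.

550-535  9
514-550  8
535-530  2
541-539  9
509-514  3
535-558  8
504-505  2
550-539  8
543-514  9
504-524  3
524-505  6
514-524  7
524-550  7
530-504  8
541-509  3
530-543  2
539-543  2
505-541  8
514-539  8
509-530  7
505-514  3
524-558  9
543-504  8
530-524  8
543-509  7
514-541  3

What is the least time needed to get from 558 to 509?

17 s

Enumerating some paths:
558 - 524 - 514 - 509: 9+7+3 = 19
558 - 535 - 530 - 509: 8+2+7 = 17
558 - 535 - 530 - 543 - 509: 8+2+2+7 = 19
The minimum is 17 s via 558 - 535 - 530 - 509.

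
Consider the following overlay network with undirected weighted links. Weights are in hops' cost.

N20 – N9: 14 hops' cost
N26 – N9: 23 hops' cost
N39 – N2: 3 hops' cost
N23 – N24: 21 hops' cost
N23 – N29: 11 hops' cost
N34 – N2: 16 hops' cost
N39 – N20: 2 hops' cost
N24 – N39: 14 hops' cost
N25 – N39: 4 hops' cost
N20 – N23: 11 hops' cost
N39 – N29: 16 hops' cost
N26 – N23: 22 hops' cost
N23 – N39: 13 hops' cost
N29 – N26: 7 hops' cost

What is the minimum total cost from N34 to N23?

Shortest distances from N34:
N34: 0
N2: 16  (via N34)
N39: 19  (via N2)
N20: 21  (via N39)
N25: 23  (via N39)
N23: 32  (via N39)
Shortest route: N34 → N2 → N39 → N23 = 32 hops' cost.

32 hops' cost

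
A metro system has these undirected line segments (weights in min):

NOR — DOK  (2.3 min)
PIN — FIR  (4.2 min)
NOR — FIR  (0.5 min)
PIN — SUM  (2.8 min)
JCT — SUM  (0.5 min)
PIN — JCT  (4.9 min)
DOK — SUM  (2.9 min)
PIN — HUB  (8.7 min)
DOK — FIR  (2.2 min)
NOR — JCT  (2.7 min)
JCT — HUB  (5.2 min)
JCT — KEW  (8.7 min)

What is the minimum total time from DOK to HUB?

8.6 min

Settle nodes by increasing distance from DOK:
DOK: 0
FIR: 2.2  (via DOK)
NOR: 2.3  (via DOK)
SUM: 2.9  (via DOK)
JCT: 3.4  (via SUM)
PIN: 5.7  (via SUM)
HUB: 8.6  (via JCT)
Shortest route: DOK → SUM → JCT → HUB = 8.6 min.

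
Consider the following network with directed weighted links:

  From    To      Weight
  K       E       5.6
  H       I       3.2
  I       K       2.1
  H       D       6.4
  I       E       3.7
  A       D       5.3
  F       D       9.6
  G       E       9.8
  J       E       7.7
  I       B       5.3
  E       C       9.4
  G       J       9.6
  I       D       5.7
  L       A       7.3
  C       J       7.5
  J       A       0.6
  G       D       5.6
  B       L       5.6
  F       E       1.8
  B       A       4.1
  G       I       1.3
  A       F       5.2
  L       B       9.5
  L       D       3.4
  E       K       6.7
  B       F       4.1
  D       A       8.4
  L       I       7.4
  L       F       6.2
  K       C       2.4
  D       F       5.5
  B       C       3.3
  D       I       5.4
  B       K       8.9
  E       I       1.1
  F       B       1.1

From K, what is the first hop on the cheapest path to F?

C

Compare a few routes:
K–E–I–D–F: 5.6+1.1+5.7+5.5 = 17.9
K–C–J–A–D–F: 2.4+7.5+0.6+5.3+5.5 = 21.3
K–C–J–A–F: 2.4+7.5+0.6+5.2 = 15.7
K–E–I–B–F: 5.6+1.1+5.3+4.1 = 16.1
Cheapest is K–C–J–A–F at 15.7.
So from K the first move is to C.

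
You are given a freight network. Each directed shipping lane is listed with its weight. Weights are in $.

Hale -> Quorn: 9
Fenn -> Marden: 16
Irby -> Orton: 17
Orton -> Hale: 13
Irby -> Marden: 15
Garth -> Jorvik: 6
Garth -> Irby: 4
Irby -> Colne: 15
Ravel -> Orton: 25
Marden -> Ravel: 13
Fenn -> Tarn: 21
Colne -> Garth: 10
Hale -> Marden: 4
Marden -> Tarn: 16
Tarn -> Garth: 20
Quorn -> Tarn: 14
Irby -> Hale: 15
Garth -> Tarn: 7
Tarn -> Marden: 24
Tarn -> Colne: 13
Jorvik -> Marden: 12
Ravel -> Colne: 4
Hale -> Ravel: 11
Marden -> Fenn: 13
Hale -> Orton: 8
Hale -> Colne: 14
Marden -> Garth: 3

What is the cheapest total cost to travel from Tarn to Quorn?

$48

Enumerating some paths:
Tarn–Garth–Irby–Hale–Quorn: 20+4+15+9 = 48
Tarn–Colne–Garth–Irby–Hale–Quorn: 13+10+4+15+9 = 51
Tarn–Marden–Garth–Irby–Hale–Quorn: 24+3+4+15+9 = 55
Cheapest is Tarn–Garth–Irby–Hale–Quorn at $48.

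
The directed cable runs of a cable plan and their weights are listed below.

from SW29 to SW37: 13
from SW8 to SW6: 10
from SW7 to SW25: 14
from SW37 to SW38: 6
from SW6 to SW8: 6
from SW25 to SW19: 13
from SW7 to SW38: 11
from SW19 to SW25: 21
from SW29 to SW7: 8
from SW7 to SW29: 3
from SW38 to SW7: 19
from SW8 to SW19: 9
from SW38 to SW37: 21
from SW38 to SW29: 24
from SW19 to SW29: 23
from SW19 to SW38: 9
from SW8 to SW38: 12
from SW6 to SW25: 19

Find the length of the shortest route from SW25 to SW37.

Candidate routes:
SW25–SW19–SW29–SW37: 13+23+13 = 49
SW25–SW19–SW38–SW37: 13+9+21 = 43
Cheapest is SW25–SW19–SW38–SW37 at 43.

43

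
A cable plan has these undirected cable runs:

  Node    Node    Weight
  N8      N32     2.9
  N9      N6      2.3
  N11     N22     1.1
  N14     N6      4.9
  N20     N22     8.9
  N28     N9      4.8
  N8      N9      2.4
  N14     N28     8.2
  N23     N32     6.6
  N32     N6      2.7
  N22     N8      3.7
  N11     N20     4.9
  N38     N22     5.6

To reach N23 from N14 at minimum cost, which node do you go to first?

N6

Compare a few routes:
N14 → N6 → N9 → N8 → N32 → N23: 4.9+2.3+2.4+2.9+6.6 = 19.1
N14 → N6 → N32 → N23: 4.9+2.7+6.6 = 14.2
Cheapest is N14 → N6 → N32 → N23 at 14.2.
So from N14 the first move is to N6.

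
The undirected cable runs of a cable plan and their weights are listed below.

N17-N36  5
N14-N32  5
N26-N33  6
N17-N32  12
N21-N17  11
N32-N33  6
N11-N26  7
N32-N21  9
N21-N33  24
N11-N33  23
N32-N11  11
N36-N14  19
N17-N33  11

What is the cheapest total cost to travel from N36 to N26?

22

Shortest distances from N36:
N36: 0
N17: 5  (via N36)
N33: 16  (via N17)
N21: 16  (via N17)
N32: 17  (via N17)
N14: 19  (via N36)
N26: 22  (via N33)
Shortest route: N36–N17–N33–N26 = 22.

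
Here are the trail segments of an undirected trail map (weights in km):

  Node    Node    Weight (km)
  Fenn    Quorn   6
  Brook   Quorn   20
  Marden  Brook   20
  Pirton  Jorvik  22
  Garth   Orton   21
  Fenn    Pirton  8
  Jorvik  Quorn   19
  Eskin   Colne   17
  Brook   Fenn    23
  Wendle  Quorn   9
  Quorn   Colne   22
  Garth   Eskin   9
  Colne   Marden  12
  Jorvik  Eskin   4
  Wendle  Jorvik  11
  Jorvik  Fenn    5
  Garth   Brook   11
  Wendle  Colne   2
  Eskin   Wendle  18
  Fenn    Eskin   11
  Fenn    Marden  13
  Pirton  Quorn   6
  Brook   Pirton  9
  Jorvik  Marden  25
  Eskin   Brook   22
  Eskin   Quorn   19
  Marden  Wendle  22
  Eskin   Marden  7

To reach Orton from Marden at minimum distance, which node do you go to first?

Compare a few routes:
Marden–Brook–Garth–Orton: 20+11+21 = 52
Marden–Eskin–Garth–Orton: 7+9+21 = 37
The minimum is 37 km via Marden–Eskin–Garth–Orton.
So from Marden the first move is to Eskin.

Eskin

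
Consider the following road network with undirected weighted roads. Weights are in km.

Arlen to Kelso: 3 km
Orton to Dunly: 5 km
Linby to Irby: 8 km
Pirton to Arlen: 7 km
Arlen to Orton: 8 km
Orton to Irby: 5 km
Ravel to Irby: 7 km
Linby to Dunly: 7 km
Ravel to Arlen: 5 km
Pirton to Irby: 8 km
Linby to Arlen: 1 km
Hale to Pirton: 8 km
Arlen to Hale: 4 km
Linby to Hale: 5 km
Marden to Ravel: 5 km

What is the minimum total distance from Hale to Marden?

14 km

Settle nodes by increasing distance from Hale:
Hale: 0
Arlen: 4  (via Hale)
Linby: 5  (via Hale)
Kelso: 7  (via Arlen)
Pirton: 8  (via Hale)
Ravel: 9  (via Arlen)
Orton: 12  (via Arlen)
Dunly: 12  (via Linby)
Irby: 13  (via Linby)
Marden: 14  (via Ravel)
Shortest route: Hale–Arlen–Ravel–Marden = 14 km.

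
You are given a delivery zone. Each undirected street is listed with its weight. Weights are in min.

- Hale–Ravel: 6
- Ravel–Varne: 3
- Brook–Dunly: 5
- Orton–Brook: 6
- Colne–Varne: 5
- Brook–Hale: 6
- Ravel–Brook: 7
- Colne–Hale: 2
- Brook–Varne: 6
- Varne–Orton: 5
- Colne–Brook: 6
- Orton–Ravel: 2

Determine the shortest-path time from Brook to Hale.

6 min

Settle nodes by increasing distance from Brook:
Brook: 0
Dunly: 5  (via Brook)
Orton: 6  (via Brook)
Varne: 6  (via Brook)
Colne: 6  (via Brook)
Hale: 6  (via Brook)
Shortest route: Brook → Hale = 6 min.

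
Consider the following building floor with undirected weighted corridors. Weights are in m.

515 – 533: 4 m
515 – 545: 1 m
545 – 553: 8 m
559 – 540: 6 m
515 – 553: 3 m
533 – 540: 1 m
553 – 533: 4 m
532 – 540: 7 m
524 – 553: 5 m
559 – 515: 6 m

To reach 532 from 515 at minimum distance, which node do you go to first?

Enumerating some paths:
515 - 533 - 540 - 532: 4+1+7 = 12
515 - 559 - 540 - 532: 6+6+7 = 19
515 - 545 - 553 - 533 - 540 - 532: 1+8+4+1+7 = 21
515 - 553 - 533 - 540 - 532: 3+4+1+7 = 15
Cheapest is 515 - 533 - 540 - 532 at 12 m.
So from 515 the first move is to 533.

533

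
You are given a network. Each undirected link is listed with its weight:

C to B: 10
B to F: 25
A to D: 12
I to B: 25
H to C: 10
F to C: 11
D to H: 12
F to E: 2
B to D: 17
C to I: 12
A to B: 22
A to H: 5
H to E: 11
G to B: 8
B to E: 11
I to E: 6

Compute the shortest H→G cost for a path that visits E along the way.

30

Shortest H→E: H → E = 11
Shortest E→G: E → B → G = 19
Total via E: 11 + 19 = 30.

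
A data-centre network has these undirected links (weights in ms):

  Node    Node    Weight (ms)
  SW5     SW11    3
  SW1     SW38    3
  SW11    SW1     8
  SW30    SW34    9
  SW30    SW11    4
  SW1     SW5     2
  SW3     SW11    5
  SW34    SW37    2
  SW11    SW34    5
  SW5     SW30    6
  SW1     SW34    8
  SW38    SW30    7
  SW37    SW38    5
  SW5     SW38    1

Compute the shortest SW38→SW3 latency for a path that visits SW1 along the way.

13 ms

Shortest SW38→SW1: SW38–SW1 = 3
Shortest SW1→SW3: SW1–SW5–SW11–SW3 = 10
Total via SW1: 3 + 10 = 13 ms.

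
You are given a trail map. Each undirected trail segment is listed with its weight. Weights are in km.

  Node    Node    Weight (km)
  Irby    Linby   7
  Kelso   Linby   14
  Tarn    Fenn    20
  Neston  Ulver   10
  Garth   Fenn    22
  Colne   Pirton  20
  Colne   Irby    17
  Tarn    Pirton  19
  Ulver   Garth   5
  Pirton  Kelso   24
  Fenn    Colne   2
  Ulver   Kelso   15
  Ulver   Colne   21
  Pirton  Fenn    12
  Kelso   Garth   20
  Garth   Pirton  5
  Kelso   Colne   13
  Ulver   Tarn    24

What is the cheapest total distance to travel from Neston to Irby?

Running Dijkstra from Neston:
Neston: 0
Ulver: 10  (via Neston)
Garth: 15  (via Ulver)
Pirton: 20  (via Garth)
Kelso: 25  (via Ulver)
Colne: 31  (via Ulver)
Fenn: 32  (via Pirton)
Tarn: 34  (via Ulver)
Linby: 39  (via Kelso)
Irby: 46  (via Linby)
Shortest route: Neston → Ulver → Kelso → Linby → Irby = 46 km.

46 km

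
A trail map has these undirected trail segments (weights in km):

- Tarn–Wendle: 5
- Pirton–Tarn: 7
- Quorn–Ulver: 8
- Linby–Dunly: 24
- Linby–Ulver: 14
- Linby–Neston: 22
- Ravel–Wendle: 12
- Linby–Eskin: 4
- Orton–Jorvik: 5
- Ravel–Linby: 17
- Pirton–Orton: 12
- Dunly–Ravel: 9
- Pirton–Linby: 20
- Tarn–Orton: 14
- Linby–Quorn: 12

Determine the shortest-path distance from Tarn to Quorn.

Shortest distances from Tarn:
Tarn: 0
Wendle: 5  (via Tarn)
Pirton: 7  (via Tarn)
Orton: 14  (via Tarn)
Ravel: 17  (via Wendle)
Jorvik: 19  (via Orton)
Dunly: 26  (via Ravel)
Linby: 27  (via Pirton)
Eskin: 31  (via Linby)
Quorn: 39  (via Linby)
Shortest route: Tarn–Pirton–Linby–Quorn = 39 km.

39 km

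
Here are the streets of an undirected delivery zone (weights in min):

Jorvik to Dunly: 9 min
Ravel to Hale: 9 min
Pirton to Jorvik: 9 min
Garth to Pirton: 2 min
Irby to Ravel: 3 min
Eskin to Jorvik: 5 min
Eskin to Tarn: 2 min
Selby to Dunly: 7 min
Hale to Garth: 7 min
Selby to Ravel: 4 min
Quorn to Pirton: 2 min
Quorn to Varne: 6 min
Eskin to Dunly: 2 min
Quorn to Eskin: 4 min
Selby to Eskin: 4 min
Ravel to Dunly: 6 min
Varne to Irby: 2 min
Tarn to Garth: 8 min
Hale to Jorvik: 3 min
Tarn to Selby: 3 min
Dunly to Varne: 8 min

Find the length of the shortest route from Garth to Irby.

12 min

Compare a few routes:
Garth–Tarn–Selby–Ravel–Irby: 8+3+4+3 = 18
Garth–Pirton–Quorn–Eskin–Selby–Ravel–Irby: 2+2+4+4+4+3 = 19
Garth–Pirton–Quorn–Varne–Irby: 2+2+6+2 = 12
Garth–Pirton–Quorn–Eskin–Dunly–Ravel–Irby: 2+2+4+2+6+3 = 19
Cheapest is Garth–Pirton–Quorn–Varne–Irby at 12 min.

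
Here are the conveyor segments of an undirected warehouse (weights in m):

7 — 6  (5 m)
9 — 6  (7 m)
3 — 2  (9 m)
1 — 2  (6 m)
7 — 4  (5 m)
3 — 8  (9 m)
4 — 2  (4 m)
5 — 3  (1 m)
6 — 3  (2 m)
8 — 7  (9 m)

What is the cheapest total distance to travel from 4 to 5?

13 m

Running Dijkstra from 4:
4: 0
2: 4  (via 4)
7: 5  (via 4)
1: 10  (via 2)
6: 10  (via 7)
3: 12  (via 6)
5: 13  (via 3)
Shortest route: 4–7–6–3–5 = 13 m.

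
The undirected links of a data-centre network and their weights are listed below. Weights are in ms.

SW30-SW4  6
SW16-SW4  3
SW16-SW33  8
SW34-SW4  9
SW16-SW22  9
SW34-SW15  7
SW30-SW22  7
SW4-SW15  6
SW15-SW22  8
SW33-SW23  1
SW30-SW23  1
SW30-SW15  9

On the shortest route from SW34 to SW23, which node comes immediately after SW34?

SW4

Candidate routes:
SW34–SW4–SW30–SW23: 9+6+1 = 16
SW34–SW15–SW30–SW23: 7+9+1 = 17
SW34–SW15–SW4–SW30–SW23: 7+6+6+1 = 20
The minimum is 16 ms via SW34–SW4–SW30–SW23.
So from SW34 the first move is to SW4.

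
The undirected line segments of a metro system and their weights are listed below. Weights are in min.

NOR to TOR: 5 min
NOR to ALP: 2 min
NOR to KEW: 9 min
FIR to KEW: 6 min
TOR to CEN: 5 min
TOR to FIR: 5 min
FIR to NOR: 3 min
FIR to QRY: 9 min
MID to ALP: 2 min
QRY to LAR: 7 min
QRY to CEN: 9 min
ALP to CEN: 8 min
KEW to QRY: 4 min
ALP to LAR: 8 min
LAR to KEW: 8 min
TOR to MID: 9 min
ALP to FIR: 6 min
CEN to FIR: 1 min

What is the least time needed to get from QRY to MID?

16 min

Running Dijkstra from QRY:
QRY: 0
KEW: 4  (via QRY)
LAR: 7  (via QRY)
FIR: 9  (via QRY)
CEN: 9  (via QRY)
NOR: 12  (via FIR)
ALP: 14  (via NOR)
TOR: 14  (via FIR)
MID: 16  (via ALP)
Shortest route: QRY → FIR → NOR → ALP → MID = 16 min.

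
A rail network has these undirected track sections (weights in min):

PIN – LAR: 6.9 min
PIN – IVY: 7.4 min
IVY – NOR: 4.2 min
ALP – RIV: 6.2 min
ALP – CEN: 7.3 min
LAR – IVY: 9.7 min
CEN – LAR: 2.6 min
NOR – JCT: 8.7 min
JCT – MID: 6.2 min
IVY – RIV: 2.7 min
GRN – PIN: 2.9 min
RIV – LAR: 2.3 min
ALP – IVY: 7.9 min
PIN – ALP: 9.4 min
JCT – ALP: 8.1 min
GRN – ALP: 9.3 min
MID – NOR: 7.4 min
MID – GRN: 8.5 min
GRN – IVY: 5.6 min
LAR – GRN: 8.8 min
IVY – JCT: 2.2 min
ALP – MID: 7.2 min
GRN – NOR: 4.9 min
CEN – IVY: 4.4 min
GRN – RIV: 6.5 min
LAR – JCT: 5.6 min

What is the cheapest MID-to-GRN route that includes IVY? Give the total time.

Best MID to IVY: MID → JCT → IVY costing 8.4
Best IVY to GRN: IVY → GRN costing 5.6
Total via IVY: 8.4 + 5.6 = 14 min.

14 min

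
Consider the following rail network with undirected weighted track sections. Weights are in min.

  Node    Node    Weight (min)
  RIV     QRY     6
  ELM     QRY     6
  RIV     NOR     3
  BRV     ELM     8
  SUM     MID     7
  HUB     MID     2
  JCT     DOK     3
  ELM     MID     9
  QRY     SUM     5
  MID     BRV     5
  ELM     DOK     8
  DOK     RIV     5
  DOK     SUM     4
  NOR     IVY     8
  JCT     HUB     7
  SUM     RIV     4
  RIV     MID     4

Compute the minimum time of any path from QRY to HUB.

Shortest distances from QRY:
QRY: 0
SUM: 5  (via QRY)
RIV: 6  (via QRY)
ELM: 6  (via QRY)
NOR: 9  (via RIV)
DOK: 9  (via SUM)
MID: 10  (via RIV)
JCT: 12  (via DOK)
HUB: 12  (via MID)
Shortest route: QRY → RIV → MID → HUB = 12 min.

12 min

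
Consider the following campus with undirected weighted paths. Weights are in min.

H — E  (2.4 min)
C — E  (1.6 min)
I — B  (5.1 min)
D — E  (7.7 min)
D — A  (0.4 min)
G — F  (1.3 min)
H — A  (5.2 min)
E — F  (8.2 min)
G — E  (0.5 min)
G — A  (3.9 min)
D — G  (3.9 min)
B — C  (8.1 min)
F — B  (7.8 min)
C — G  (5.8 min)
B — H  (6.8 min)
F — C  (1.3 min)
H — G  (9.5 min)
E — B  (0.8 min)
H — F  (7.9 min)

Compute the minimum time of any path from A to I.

Compare a few routes:
A → D → G → E → B → I: 0.4+3.9+0.5+0.8+5.1 = 10.7
A → H → E → B → I: 5.2+2.4+0.8+5.1 = 13.5
A → G → E → B → I: 3.9+0.5+0.8+5.1 = 10.3
The minimum is 10.3 min via A → G → E → B → I.

10.3 min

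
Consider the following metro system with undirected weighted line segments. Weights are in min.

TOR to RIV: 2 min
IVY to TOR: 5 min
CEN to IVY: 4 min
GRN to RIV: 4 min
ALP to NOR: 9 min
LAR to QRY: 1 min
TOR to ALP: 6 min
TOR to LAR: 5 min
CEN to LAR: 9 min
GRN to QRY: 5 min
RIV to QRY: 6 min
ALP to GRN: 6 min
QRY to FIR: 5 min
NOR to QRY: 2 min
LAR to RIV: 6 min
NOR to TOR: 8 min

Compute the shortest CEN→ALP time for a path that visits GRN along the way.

Best CEN to GRN: CEN–LAR–QRY–GRN costing 15
Best GRN to ALP: GRN–ALP costing 6
Total via GRN: 15 + 6 = 21 min.

21 min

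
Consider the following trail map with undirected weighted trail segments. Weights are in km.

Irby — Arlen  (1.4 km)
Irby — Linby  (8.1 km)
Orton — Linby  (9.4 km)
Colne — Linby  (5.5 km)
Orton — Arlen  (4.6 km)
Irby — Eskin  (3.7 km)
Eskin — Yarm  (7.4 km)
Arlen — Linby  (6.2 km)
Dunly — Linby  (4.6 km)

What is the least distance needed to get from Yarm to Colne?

Running Dijkstra from Yarm:
Yarm: 0
Eskin: 7.4  (via Yarm)
Irby: 11.1  (via Eskin)
Arlen: 12.5  (via Irby)
Orton: 17.1  (via Arlen)
Linby: 18.7  (via Arlen)
Dunly: 23.3  (via Linby)
Colne: 24.2  (via Linby)
Shortest route: Yarm–Eskin–Irby–Arlen–Linby–Colne = 24.2 km.

24.2 km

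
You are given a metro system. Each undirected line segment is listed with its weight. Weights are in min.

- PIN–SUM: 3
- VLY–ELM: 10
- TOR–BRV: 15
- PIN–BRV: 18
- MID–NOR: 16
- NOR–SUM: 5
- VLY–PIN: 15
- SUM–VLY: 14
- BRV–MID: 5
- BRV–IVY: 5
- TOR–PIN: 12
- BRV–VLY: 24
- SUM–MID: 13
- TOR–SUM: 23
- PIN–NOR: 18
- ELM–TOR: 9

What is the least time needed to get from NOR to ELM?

29 min

Compare a few routes:
NOR → SUM → VLY → ELM: 5+14+10 = 29
NOR → SUM → PIN → VLY → ELM: 5+3+15+10 = 33
The minimum is 29 min via NOR → SUM → VLY → ELM.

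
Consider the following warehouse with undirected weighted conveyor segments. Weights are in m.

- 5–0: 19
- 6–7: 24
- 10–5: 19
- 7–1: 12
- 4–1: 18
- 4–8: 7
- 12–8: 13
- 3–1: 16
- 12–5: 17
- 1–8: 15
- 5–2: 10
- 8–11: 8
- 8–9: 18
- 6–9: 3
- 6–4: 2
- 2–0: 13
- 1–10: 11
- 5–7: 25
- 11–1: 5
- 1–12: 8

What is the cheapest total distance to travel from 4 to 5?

37 m

Shortest distances from 4:
4: 0
6: 2  (via 4)
9: 5  (via 6)
8: 7  (via 4)
11: 15  (via 8)
1: 18  (via 4)
12: 20  (via 8)
7: 26  (via 6)
10: 29  (via 1)
3: 34  (via 1)
5: 37  (via 12)
Shortest route: 4–8–12–5 = 37 m.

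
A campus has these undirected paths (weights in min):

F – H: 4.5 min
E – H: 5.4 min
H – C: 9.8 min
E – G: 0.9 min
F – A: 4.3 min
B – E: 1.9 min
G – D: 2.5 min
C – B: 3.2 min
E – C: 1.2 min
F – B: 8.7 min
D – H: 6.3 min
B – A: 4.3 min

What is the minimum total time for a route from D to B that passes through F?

Best D to F: D → H → F costing 10.8
Shortest F→B: F → A → B = 8.6
Total via F: 10.8 + 8.6 = 19.4 min.

19.4 min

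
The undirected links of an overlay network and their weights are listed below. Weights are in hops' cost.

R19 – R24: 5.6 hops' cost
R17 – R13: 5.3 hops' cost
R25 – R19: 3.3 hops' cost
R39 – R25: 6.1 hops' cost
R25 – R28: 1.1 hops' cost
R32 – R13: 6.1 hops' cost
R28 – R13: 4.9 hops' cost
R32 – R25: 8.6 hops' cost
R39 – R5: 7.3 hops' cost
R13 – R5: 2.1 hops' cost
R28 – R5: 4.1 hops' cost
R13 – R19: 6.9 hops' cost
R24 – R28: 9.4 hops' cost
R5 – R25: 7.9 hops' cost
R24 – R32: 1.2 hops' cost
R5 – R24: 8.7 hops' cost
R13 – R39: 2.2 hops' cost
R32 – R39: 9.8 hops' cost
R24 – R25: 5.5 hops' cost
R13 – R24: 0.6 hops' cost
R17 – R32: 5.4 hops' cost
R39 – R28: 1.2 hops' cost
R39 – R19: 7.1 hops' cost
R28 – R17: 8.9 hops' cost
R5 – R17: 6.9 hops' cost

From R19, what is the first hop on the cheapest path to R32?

Enumerating some paths:
R19 - R24 - R32: 5.6+1.2 = 6.8
R19 - R13 - R24 - R32: 6.9+0.6+1.2 = 8.7
R19 - R25 - R28 - R39 - R13 - R24 - R32: 3.3+1.1+1.2+2.2+0.6+1.2 = 9.6
The minimum is 6.8 hops' cost via R19 - R24 - R32.
So from R19 the first move is to R24.

R24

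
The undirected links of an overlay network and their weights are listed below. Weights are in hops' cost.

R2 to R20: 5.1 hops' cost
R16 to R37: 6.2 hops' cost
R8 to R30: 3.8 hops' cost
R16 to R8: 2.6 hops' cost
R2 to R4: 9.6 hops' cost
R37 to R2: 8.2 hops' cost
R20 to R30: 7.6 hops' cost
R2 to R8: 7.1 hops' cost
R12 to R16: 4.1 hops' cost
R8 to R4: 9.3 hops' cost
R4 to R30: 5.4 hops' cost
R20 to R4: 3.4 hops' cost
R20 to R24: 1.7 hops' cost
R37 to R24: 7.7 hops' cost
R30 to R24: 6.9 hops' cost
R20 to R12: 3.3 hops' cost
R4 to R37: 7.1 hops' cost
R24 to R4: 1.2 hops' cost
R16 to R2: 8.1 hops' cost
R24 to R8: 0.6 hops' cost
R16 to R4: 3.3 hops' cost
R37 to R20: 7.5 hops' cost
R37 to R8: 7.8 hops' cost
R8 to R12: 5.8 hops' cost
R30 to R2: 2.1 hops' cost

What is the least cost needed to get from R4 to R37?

7.1 hops' cost

Shortest distances from R4:
R4: 0
R24: 1.2  (via R4)
R8: 1.8  (via R24)
R20: 2.9  (via R24)
R16: 3.3  (via R4)
R30: 5.4  (via R4)
R12: 6.2  (via R20)
R37: 7.1  (via R4)
Shortest route: R4–R37 = 7.1 hops' cost.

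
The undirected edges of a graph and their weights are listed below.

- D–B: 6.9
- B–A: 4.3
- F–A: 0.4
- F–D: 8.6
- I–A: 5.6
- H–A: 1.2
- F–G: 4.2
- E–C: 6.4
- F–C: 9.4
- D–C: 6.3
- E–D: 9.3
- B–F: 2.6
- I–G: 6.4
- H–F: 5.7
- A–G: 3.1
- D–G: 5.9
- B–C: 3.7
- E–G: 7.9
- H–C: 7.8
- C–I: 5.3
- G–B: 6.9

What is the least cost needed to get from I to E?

11.7

Candidate routes:
I–A–G–E: 5.6+3.1+7.9 = 16.6
I–G–E: 6.4+7.9 = 14.3
I–A–F–G–E: 5.6+0.4+4.2+7.9 = 18.1
I–C–E: 5.3+6.4 = 11.7
Cheapest is I–C–E at 11.7.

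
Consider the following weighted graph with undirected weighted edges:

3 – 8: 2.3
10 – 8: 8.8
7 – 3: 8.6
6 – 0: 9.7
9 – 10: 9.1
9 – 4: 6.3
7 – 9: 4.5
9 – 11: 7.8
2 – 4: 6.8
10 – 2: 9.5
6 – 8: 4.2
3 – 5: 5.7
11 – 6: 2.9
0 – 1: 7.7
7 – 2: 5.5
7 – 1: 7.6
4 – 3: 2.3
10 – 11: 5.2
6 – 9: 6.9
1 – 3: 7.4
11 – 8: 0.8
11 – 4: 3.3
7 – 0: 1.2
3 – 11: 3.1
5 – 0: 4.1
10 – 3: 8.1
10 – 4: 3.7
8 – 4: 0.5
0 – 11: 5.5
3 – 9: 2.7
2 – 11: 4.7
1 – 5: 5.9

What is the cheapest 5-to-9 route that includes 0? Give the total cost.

Shortest 5→0: 5–0 = 4.1
Shortest 0→9: 0–7–9 = 5.7
Total via 0: 4.1 + 5.7 = 9.8.

9.8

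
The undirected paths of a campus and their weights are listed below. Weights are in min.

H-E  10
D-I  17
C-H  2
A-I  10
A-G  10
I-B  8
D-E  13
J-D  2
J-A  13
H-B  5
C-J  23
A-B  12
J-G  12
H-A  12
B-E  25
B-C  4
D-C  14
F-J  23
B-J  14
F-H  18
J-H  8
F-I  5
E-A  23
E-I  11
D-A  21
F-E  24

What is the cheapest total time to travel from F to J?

Compare a few routes:
F → I → B → H → J: 5+8+5+8 = 26
F → J: 23 = 23
F → H → J: 18+8 = 26
F → I → D → J: 5+17+2 = 24
Cheapest is F → J at 23 min.

23 min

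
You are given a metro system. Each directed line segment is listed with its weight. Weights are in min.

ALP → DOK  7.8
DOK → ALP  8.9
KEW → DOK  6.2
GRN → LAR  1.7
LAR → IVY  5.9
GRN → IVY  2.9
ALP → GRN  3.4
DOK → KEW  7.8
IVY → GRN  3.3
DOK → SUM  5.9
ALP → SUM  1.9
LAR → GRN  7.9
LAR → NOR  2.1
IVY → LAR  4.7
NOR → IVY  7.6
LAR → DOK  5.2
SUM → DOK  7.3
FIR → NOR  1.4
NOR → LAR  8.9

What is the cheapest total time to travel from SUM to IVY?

Shortest distances from SUM:
SUM: 0
DOK: 7.3  (via SUM)
KEW: 15.1  (via DOK)
ALP: 16.2  (via DOK)
GRN: 19.6  (via ALP)
LAR: 21.3  (via GRN)
IVY: 22.5  (via GRN)
Shortest route: SUM–DOK–ALP–GRN–IVY = 22.5 min.

22.5 min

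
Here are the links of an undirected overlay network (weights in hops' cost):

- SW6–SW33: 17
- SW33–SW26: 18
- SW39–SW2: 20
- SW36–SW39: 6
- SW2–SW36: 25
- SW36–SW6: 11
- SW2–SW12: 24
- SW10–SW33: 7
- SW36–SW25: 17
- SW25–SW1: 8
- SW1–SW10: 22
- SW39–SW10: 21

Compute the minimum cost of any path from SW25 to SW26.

Shortest distances from SW25:
SW25: 0
SW1: 8  (via SW25)
SW36: 17  (via SW25)
SW39: 23  (via SW36)
SW6: 28  (via SW36)
SW10: 30  (via SW1)
SW33: 37  (via SW10)
SW2: 42  (via SW36)
SW26: 55  (via SW33)
Shortest route: SW25–SW1–SW10–SW33–SW26 = 55 hops' cost.

55 hops' cost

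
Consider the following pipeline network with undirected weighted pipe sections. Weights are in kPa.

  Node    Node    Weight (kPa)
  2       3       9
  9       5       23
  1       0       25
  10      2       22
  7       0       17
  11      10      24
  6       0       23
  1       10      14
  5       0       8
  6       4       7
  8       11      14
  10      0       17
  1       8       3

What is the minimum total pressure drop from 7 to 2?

56 kPa

Settle nodes by increasing distance from 7:
7: 0
0: 17  (via 7)
5: 25  (via 0)
10: 34  (via 0)
6: 40  (via 0)
1: 42  (via 0)
8: 45  (via 1)
4: 47  (via 6)
9: 48  (via 5)
2: 56  (via 10)
Shortest route: 7–0–10–2 = 56 kPa.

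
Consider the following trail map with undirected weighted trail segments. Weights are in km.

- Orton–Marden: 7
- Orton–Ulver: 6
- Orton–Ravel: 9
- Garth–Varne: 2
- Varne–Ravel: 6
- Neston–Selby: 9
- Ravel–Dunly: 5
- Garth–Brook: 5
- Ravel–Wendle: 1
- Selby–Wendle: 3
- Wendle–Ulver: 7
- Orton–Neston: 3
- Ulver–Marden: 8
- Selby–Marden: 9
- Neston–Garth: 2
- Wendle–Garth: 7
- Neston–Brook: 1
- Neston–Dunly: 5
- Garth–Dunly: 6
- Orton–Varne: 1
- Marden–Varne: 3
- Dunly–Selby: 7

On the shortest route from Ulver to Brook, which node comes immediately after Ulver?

Enumerating some paths:
Ulver → Orton → Varne → Garth → Neston → Brook: 6+1+2+2+1 = 12
Ulver → Orton → Neston → Brook: 6+3+1 = 10
The minimum is 10 km via Ulver → Orton → Neston → Brook.
So from Ulver the first move is to Orton.

Orton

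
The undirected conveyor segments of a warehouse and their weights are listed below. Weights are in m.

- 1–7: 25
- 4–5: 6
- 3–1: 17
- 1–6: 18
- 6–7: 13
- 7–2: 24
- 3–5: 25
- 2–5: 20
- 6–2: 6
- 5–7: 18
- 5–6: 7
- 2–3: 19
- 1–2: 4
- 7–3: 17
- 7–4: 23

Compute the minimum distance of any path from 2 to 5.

Compare a few routes:
2–1–6–5: 4+18+7 = 29
2–6–5: 6+7 = 13
2–5: 20 = 20
The minimum is 13 m via 2–6–5.

13 m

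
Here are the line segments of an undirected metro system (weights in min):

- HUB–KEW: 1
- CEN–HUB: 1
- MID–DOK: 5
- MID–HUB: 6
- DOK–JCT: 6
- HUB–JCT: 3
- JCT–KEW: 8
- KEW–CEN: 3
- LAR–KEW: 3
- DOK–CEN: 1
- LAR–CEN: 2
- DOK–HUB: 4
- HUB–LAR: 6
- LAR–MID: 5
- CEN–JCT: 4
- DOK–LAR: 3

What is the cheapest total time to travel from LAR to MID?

Settle nodes by increasing distance from LAR:
LAR: 0
CEN: 2  (via LAR)
HUB: 3  (via CEN)
KEW: 3  (via LAR)
DOK: 3  (via LAR)
MID: 5  (via LAR)
Shortest route: LAR → MID = 5 min.

5 min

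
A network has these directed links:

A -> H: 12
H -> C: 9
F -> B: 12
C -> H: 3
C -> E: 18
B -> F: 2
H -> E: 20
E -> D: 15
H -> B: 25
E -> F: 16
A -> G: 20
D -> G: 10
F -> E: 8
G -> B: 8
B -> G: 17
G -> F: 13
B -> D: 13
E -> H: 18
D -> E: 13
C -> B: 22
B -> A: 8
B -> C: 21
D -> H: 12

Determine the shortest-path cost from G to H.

28

Candidate routes:
G → B → C → H: 8+21+3 = 32
G → B → A → H: 8+8+12 = 28
The minimum is 28 via G → B → A → H.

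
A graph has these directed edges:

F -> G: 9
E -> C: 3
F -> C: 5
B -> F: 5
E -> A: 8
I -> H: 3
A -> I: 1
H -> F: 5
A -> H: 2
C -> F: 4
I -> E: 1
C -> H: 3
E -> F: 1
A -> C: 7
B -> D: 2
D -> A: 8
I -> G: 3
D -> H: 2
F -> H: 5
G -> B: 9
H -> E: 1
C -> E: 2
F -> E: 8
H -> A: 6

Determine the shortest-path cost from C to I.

Shortest distances from C:
C: 0
E: 2  (via C)
F: 3  (via E)
H: 3  (via C)
A: 9  (via H)
I: 10  (via A)
Shortest route: C → H → A → I = 10.

10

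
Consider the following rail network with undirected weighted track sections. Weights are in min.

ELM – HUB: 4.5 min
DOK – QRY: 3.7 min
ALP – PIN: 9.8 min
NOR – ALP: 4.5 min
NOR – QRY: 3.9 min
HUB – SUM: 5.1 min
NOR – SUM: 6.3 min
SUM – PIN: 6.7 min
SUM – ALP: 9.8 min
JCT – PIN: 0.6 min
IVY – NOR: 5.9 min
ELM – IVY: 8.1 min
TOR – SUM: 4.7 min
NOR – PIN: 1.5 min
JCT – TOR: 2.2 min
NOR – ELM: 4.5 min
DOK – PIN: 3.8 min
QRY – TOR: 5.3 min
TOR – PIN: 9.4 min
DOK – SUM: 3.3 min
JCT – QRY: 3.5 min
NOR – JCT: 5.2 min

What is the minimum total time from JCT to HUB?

Running Dijkstra from JCT:
JCT: 0
PIN: 0.6  (via JCT)
NOR: 2.1  (via PIN)
TOR: 2.2  (via JCT)
QRY: 3.5  (via JCT)
DOK: 4.4  (via PIN)
ALP: 6.6  (via NOR)
ELM: 6.6  (via NOR)
SUM: 6.9  (via TOR)
IVY: 8  (via NOR)
HUB: 11.1  (via ELM)
Shortest route: JCT → PIN → NOR → ELM → HUB = 11.1 min.

11.1 min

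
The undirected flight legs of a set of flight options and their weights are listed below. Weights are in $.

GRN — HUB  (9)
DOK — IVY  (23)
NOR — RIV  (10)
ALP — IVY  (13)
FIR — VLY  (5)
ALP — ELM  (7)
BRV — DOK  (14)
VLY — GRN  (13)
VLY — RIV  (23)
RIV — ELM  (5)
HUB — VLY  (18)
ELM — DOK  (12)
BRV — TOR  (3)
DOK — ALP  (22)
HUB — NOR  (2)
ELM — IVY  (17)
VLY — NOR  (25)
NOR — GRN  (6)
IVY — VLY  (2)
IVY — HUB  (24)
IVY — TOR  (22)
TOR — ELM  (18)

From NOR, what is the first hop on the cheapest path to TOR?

RIV

Compare a few routes:
NOR → GRN → VLY → IVY → TOR: 6+13+2+22 = 43
NOR → RIV → ELM → TOR: 10+5+18 = 33
Cheapest is NOR → RIV → ELM → TOR at $33.
So from NOR the first move is to RIV.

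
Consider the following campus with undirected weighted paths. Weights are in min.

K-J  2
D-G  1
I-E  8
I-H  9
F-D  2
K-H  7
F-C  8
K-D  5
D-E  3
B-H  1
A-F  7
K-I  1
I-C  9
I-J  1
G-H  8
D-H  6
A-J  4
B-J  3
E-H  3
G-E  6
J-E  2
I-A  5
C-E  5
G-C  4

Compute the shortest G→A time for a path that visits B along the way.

Shortest G→B: G → D → H → B = 8
Shortest B→A: B → J → A = 7
Total via B: 8 + 7 = 15 min.

15 min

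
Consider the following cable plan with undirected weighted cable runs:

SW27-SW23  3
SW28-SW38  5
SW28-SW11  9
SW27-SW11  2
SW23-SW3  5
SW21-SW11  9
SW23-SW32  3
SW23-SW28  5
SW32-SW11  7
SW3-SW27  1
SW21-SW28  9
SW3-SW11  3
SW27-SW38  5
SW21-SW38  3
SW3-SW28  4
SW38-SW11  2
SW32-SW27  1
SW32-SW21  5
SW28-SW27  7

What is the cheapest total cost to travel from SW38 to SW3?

5

Enumerating some paths:
SW38 - SW27 - SW11 - SW3: 5+2+3 = 10
SW38 - SW27 - SW3: 5+1 = 6
SW38 - SW11 - SW3: 2+3 = 5
SW38 - SW28 - SW3: 5+4 = 9
Cheapest is SW38 - SW11 - SW3 at 5.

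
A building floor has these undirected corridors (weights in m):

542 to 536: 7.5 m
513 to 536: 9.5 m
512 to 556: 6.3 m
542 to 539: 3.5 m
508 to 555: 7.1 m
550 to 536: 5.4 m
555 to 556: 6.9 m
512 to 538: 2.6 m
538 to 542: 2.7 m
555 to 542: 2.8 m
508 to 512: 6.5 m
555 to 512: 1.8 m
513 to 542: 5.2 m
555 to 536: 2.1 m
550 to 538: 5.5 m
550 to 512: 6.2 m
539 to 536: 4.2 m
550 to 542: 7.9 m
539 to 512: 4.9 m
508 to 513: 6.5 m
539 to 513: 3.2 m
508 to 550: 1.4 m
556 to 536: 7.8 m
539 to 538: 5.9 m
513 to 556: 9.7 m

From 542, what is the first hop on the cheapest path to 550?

Enumerating some paths:
542 → 538 → 550: 2.7+5.5 = 8.2
542 → 550: 7.9 = 7.9
The minimum is 7.9 m via 542 → 550.
So from 542 the first move is to 550.

550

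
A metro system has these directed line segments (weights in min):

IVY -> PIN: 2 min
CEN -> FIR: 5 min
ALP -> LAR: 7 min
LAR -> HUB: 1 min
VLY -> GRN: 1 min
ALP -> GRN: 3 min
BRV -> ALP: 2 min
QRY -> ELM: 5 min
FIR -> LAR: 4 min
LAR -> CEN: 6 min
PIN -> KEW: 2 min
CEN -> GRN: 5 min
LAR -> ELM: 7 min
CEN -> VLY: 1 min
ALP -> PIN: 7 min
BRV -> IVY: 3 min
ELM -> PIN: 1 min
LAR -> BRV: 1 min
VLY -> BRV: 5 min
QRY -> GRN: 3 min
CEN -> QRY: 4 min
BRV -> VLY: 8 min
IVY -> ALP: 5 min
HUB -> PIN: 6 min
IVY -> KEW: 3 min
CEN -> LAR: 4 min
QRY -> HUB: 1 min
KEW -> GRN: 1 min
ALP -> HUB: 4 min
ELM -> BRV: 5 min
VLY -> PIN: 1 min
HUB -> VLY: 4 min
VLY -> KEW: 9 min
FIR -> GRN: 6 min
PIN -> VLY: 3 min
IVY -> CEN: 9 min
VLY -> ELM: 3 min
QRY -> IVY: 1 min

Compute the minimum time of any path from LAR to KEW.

Compare a few routes:
LAR - HUB - VLY - PIN - KEW: 1+4+1+2 = 8
LAR - BRV - IVY - KEW: 1+3+3 = 7
The minimum is 7 min via LAR - BRV - IVY - KEW.

7 min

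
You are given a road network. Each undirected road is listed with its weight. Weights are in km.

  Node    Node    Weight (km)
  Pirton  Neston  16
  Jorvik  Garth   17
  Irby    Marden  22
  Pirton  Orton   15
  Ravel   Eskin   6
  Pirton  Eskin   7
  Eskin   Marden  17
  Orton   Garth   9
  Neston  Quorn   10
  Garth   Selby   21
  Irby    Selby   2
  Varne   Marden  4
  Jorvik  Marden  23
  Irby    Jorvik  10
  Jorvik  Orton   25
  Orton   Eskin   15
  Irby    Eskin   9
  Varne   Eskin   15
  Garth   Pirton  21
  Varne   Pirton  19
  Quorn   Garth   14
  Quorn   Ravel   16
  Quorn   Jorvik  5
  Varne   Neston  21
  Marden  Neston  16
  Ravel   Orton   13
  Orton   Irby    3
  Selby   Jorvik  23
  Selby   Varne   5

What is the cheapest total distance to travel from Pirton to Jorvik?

Enumerating some paths:
Pirton - Orton - Irby - Jorvik: 15+3+10 = 28
Pirton - Eskin - Irby - Jorvik: 7+9+10 = 26
Cheapest is Pirton - Eskin - Irby - Jorvik at 26 km.

26 km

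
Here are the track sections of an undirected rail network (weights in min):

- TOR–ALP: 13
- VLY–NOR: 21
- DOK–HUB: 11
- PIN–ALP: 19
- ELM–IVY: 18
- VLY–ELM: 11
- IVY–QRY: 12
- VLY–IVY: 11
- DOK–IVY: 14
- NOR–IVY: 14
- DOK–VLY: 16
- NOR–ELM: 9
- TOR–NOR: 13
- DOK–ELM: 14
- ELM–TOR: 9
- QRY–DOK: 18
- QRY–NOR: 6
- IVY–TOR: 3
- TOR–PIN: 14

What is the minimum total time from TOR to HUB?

28 min

Compare a few routes:
TOR - IVY - VLY - DOK - HUB: 3+11+16+11 = 41
TOR - IVY - DOK - HUB: 3+14+11 = 28
TOR - ELM - DOK - HUB: 9+14+11 = 34
TOR - IVY - QRY - DOK - HUB: 3+12+18+11 = 44
Cheapest is TOR - IVY - DOK - HUB at 28 min.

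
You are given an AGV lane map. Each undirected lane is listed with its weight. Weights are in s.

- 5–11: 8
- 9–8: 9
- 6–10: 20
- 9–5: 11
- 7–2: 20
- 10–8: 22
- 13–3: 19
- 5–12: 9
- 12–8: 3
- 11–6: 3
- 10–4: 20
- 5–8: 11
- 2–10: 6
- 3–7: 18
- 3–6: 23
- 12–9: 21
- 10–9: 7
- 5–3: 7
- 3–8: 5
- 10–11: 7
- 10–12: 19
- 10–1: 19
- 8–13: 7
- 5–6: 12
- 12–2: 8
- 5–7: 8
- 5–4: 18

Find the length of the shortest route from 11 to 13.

26 s

Enumerating some paths:
11 → 5 → 3 → 8 → 13: 8+7+5+7 = 27
11 → 5 → 8 → 13: 8+11+7 = 26
The minimum is 26 s via 11 → 5 → 8 → 13.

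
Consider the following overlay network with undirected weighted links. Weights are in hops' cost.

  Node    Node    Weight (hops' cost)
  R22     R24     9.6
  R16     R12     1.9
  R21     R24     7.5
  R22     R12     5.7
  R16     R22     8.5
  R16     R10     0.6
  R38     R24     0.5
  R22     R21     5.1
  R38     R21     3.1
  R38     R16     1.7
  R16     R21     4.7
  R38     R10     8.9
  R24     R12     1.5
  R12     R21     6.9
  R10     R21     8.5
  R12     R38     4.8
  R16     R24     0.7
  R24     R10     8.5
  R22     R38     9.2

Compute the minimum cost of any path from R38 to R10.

Settle nodes by increasing distance from R38:
R38: 0
R24: 0.5  (via R38)
R16: 1.2  (via R24)
R10: 1.8  (via R16)
Shortest route: R38–R24–R16–R10 = 1.8 hops' cost.

1.8 hops' cost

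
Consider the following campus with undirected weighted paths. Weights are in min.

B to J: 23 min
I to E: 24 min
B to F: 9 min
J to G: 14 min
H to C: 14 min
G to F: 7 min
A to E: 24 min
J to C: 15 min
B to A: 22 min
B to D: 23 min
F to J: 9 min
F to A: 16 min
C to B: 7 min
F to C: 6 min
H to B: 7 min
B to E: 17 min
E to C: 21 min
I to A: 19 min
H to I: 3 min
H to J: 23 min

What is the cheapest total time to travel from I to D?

Candidate routes:
I → H → B → D: 3+7+23 = 33
I → H → C → F → B → D: 3+14+6+9+23 = 55
I → A → B → D: 19+22+23 = 64
I → H → C → B → D: 3+14+7+23 = 47
The minimum is 33 min via I → H → B → D.

33 min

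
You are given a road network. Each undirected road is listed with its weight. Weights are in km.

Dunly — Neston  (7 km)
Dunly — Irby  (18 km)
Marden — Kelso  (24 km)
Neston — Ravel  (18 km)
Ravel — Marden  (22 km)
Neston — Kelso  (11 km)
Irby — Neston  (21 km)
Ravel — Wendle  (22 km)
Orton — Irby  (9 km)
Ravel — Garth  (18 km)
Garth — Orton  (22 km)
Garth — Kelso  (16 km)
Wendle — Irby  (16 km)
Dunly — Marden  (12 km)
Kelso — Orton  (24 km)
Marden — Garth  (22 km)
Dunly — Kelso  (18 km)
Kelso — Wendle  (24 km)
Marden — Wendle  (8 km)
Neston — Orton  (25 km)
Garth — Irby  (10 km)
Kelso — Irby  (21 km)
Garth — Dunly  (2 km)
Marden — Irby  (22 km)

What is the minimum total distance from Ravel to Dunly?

20 km

Compare a few routes:
Ravel - Marden - Dunly: 22+12 = 34
Ravel - Neston - Dunly: 18+7 = 25
Ravel - Garth - Dunly: 18+2 = 20
Ravel - Wendle - Marden - Dunly: 22+8+12 = 42
The minimum is 20 km via Ravel - Garth - Dunly.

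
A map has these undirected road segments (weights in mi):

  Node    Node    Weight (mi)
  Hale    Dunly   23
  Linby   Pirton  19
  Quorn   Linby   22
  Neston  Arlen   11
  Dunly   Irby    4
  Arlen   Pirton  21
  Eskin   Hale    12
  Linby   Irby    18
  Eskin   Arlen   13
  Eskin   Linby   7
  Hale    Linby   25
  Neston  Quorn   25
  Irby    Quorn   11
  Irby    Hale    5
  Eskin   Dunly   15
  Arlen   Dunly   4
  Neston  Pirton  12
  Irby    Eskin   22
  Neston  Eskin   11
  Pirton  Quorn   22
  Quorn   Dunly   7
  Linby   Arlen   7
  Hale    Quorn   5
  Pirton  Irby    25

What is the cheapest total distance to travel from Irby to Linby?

15 mi

Running Dijkstra from Irby:
Irby: 0
Dunly: 4  (via Irby)
Hale: 5  (via Irby)
Arlen: 8  (via Dunly)
Quorn: 10  (via Hale)
Linby: 15  (via Arlen)
Shortest route: Irby–Dunly–Arlen–Linby = 15 mi.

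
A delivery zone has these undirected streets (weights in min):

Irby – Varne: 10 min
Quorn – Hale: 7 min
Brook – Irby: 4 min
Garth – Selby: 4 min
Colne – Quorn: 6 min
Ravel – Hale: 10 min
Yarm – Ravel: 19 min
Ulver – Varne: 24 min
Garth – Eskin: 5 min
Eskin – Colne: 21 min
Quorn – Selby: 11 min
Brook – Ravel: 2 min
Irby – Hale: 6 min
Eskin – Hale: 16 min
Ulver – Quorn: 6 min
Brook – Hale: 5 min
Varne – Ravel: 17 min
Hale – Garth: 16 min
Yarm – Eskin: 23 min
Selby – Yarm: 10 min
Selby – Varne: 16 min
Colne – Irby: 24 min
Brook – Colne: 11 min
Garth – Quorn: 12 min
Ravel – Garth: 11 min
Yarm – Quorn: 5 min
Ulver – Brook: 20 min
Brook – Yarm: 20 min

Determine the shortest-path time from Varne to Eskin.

25 min

Settle nodes by increasing distance from Varne:
Varne: 0
Irby: 10  (via Varne)
Brook: 14  (via Irby)
Selby: 16  (via Varne)
Ravel: 16  (via Brook)
Hale: 16  (via Irby)
Garth: 20  (via Selby)
Quorn: 23  (via Hale)
Ulver: 24  (via Varne)
Colne: 25  (via Brook)
Eskin: 25  (via Garth)
Shortest route: Varne → Selby → Garth → Eskin = 25 min.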